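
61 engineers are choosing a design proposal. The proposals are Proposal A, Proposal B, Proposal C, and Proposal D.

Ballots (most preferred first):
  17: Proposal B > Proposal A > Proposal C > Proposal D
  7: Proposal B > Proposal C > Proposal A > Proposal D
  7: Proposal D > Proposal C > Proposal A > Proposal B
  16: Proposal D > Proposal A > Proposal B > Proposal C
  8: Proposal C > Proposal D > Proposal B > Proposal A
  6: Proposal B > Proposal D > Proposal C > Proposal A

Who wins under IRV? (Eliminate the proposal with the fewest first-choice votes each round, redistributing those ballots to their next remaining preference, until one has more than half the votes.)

Proposal D

Round 1: Proposal A 0, Proposal B 30, Proposal C 8, Proposal D 23. Proposal A eliminated.
Round 2: Proposal B 30, Proposal C 8, Proposal D 23. Proposal C eliminated.
Round 3: Proposal B 30, Proposal D 31. Proposal D has a majority (≥31).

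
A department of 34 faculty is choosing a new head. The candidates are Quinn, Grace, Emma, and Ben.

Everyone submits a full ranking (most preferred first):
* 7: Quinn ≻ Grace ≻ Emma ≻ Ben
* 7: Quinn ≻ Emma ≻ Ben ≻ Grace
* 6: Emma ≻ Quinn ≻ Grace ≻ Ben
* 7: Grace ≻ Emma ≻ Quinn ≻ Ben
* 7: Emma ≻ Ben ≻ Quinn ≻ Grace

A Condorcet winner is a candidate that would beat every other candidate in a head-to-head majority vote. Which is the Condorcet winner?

Emma vs Quinn: 20–14
Emma vs Grace: 20–14
Emma vs Ben: 34–0
Emma beats every other candidate.

Emma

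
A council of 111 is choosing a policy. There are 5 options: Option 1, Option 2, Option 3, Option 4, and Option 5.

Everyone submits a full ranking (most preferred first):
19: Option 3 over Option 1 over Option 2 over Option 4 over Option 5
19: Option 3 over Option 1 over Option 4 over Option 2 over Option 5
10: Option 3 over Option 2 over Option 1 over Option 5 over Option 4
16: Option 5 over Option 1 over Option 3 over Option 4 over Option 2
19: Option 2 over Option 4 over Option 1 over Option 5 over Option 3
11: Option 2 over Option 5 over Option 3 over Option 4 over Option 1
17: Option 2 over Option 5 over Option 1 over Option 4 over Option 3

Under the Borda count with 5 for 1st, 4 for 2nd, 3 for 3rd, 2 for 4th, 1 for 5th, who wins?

Option 1: 19×4 + 19×4 + 10×3 + 16×4 + 19×3 + 11×1 + 17×3 = 365
Option 2: 19×3 + 19×2 + 10×4 + 16×1 + 19×5 + 11×5 + 17×5 = 386
Option 3: 19×5 + 19×5 + 10×5 + 16×3 + 19×1 + 11×3 + 17×1 = 357
Option 4: 19×2 + 19×3 + 10×1 + 16×2 + 19×4 + 11×2 + 17×2 = 269
Option 5: 19×1 + 19×1 + 10×2 + 16×5 + 19×2 + 11×4 + 17×4 = 288

Option 2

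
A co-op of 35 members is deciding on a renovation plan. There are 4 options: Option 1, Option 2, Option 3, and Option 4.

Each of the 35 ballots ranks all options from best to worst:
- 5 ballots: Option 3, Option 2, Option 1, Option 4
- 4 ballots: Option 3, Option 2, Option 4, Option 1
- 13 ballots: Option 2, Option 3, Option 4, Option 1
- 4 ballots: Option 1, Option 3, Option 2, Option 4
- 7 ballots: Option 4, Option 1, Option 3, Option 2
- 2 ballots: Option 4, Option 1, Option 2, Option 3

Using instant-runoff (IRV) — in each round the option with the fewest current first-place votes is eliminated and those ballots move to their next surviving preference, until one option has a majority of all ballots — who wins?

Option 3

Round 1: Option 1 4, Option 2 13, Option 3 9, Option 4 9. Option 1 eliminated.
Round 2: Option 2 13, Option 3 13, Option 4 9. Option 4 eliminated.
Round 3: Option 2 15, Option 3 20. Option 3 has a majority (≥18).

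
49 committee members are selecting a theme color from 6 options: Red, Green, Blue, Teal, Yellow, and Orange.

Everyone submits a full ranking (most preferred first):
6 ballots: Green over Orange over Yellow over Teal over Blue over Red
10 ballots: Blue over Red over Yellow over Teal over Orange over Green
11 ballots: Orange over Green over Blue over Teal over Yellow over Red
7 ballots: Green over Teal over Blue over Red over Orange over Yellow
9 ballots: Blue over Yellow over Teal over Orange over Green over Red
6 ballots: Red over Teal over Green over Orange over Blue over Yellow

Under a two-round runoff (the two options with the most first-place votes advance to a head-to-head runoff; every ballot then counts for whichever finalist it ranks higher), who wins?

Round 1 first-place votes: Red 6, Green 13, Blue 19, Teal 0, Yellow 0, Orange 11. Blue and Green advance.
Runoff: Blue is ranked above Green on 19 ballots, Green above Blue on 30.

Green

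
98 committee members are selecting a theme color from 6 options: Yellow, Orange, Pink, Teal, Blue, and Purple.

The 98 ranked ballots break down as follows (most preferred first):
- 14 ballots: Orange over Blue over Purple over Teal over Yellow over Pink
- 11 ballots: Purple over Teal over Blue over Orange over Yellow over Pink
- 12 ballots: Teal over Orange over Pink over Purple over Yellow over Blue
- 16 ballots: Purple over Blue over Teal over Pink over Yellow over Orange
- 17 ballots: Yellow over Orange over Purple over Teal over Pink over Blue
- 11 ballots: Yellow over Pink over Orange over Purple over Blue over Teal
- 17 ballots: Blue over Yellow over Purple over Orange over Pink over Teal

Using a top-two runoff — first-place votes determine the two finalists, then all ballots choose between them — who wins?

Purple

Round 1 first-place votes: Yellow 28, Orange 14, Pink 0, Teal 12, Blue 17, Purple 27. Yellow and Purple advance.
Runoff: Yellow is ranked above Purple on 45 ballots, Purple above Yellow on 53.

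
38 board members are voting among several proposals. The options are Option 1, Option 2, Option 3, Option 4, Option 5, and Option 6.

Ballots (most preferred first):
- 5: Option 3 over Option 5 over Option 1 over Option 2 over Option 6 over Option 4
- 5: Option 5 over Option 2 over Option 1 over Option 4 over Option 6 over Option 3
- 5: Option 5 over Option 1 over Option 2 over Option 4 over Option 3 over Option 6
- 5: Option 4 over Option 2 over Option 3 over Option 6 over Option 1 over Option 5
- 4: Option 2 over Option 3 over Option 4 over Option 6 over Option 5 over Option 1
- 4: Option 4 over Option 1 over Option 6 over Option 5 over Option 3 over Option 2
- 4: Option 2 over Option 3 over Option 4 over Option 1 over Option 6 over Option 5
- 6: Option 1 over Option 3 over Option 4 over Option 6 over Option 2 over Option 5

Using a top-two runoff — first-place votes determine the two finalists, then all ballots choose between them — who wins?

Option 4

Round 1 first-place votes: Option 1 6, Option 2 8, Option 3 5, Option 4 9, Option 5 10, Option 6 0. Option 5 and Option 4 advance.
Runoff: Option 5 is ranked above Option 4 on 15 ballots, Option 4 above Option 5 on 23.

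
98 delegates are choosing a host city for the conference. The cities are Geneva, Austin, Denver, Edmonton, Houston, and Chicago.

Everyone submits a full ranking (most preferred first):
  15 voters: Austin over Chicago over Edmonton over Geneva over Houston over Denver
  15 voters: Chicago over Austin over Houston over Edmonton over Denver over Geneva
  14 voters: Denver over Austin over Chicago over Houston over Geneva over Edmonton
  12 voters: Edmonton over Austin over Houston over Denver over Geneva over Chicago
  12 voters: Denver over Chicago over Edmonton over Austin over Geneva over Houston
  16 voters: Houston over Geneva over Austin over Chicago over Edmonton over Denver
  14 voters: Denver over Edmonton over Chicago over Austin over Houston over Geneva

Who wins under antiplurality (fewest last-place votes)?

Last-place votes: Geneva 29, Austin 0, Denver 31, Edmonton 14, Houston 12, Chicago 12.

Austin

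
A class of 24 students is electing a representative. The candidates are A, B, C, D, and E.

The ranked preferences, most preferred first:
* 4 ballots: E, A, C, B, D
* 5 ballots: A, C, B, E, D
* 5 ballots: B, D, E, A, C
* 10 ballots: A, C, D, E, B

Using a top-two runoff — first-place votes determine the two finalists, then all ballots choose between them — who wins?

A

Round 1 first-place votes: A 15, B 5, C 0, D 0, E 4. A and B advance.
Runoff: A is ranked above B on 19 ballots, B above A on 5.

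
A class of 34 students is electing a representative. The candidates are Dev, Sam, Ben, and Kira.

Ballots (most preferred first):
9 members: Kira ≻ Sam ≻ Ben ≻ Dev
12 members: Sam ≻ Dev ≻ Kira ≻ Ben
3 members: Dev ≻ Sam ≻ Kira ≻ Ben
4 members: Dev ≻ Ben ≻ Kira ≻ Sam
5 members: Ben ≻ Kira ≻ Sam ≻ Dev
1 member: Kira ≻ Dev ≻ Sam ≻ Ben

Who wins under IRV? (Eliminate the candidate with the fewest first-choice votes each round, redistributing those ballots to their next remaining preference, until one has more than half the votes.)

Round 1: Dev 7, Sam 12, Ben 5, Kira 10. Ben eliminated.
Round 2: Dev 7, Sam 12, Kira 15. Dev eliminated.
Round 3: Sam 15, Kira 19. Kira has a majority (≥18).

Kira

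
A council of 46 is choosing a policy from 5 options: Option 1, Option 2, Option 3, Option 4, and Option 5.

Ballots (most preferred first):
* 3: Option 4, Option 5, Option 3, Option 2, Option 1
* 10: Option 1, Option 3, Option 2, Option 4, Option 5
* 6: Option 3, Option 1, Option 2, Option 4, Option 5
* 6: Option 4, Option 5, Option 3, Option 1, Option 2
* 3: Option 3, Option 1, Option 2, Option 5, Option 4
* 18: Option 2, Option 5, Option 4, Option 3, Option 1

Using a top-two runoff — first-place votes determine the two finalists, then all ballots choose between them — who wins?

Option 1

Round 1 first-place votes: Option 1 10, Option 2 18, Option 3 9, Option 4 9, Option 5 0. Option 2 and Option 1 advance.
Runoff: Option 2 is ranked above Option 1 on 21 ballots, Option 1 above Option 2 on 25.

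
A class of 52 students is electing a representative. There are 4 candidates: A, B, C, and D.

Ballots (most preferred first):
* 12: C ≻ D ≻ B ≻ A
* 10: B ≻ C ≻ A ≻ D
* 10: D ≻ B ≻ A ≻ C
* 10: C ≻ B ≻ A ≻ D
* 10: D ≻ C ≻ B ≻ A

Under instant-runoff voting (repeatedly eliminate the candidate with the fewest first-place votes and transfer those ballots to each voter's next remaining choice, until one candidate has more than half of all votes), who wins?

C

Round 1: A 0, B 10, C 22, D 20. A eliminated.
Round 2: B 10, C 22, D 20. B eliminated.
Round 3: C 32, D 20. C has a majority (≥27).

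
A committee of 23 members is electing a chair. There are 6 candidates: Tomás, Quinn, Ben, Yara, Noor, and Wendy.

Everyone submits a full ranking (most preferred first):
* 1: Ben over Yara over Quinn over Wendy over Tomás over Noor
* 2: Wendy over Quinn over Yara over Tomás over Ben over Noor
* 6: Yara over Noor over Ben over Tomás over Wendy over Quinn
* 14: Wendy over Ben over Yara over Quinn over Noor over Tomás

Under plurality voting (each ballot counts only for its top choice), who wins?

Wendy

First-place votes: Tomás 0, Quinn 0, Ben 1, Yara 6, Noor 0, Wendy 16.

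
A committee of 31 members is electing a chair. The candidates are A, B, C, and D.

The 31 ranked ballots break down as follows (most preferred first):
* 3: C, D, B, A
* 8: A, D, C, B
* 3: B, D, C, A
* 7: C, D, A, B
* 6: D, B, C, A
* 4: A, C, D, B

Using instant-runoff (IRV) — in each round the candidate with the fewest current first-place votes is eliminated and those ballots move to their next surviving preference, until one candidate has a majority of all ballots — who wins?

Round 1: A 12, B 3, C 10, D 6. B eliminated.
Round 2: A 12, C 10, D 9. D eliminated.
Round 3: A 12, C 19. C has a majority (≥16).

C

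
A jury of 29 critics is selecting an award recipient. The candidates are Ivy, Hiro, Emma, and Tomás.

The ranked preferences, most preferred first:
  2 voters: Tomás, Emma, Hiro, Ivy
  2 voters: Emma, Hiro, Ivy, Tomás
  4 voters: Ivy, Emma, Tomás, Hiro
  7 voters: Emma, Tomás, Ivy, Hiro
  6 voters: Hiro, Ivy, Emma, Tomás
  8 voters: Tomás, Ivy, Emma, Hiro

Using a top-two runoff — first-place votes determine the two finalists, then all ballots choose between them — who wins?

Emma

Round 1 first-place votes: Ivy 4, Hiro 6, Emma 9, Tomás 10. Tomás and Emma advance.
Runoff: Tomás is ranked above Emma on 10 ballots, Emma above Tomás on 19.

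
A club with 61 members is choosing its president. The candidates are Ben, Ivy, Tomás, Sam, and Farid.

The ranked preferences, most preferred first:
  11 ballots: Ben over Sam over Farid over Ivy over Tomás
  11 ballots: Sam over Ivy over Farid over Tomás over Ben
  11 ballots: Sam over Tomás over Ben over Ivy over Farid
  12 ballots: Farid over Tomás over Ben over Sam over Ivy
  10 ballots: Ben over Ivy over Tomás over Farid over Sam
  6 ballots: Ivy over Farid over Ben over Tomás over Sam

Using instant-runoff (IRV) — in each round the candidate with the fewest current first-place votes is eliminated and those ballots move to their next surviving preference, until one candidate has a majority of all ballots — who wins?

Ben

Round 1: Ben 21, Ivy 6, Tomás 0, Sam 22, Farid 12. Tomás eliminated.
Round 2: Ben 21, Ivy 6, Sam 22, Farid 12. Ivy eliminated.
Round 3: Ben 21, Sam 22, Farid 18. Farid eliminated.
Round 4: Ben 39, Sam 22. Ben has a majority (≥31).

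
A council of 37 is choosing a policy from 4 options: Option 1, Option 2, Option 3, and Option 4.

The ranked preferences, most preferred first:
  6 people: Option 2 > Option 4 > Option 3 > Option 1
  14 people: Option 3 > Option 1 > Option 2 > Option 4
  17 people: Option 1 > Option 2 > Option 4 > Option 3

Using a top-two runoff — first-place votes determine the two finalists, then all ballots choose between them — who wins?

Option 3

Round 1 first-place votes: Option 1 17, Option 2 6, Option 3 14, Option 4 0. Option 1 and Option 3 advance.
Runoff: Option 1 is ranked above Option 3 on 17 ballots, Option 3 above Option 1 on 20.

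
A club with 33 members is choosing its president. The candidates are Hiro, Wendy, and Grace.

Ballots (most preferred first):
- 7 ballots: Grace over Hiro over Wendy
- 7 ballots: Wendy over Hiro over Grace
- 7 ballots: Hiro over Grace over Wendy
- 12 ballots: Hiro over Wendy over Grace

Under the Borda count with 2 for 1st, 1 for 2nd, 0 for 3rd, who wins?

Hiro

Hiro: 7×1 + 7×1 + 7×2 + 12×2 = 52
Wendy: 7×0 + 7×2 + 7×0 + 12×1 = 26
Grace: 7×2 + 7×0 + 7×1 + 12×0 = 21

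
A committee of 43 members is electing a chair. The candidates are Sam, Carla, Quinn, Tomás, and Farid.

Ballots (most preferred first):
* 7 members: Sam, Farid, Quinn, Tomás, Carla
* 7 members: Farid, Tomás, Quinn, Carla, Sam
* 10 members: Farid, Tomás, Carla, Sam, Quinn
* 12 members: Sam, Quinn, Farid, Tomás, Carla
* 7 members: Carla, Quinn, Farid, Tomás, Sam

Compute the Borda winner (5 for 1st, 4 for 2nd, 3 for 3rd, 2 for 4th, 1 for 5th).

Farid

Sam: 7×5 + 7×1 + 10×2 + 12×5 + 7×1 = 129
Carla: 7×1 + 7×2 + 10×3 + 12×1 + 7×5 = 98
Quinn: 7×3 + 7×3 + 10×1 + 12×4 + 7×4 = 128
Tomás: 7×2 + 7×4 + 10×4 + 12×2 + 7×2 = 120
Farid: 7×4 + 7×5 + 10×5 + 12×3 + 7×3 = 170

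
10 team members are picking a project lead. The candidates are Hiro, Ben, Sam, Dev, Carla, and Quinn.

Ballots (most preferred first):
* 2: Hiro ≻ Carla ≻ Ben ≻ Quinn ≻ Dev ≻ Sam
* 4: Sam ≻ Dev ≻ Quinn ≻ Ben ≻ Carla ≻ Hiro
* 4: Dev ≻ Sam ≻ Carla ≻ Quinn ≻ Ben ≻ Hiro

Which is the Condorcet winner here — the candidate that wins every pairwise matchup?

Dev vs Hiro: 8–2
Dev vs Ben: 8–2
Dev vs Sam: 6–4
Dev vs Carla: 8–2
Dev vs Quinn: 8–2
Dev beats every other candidate.

Dev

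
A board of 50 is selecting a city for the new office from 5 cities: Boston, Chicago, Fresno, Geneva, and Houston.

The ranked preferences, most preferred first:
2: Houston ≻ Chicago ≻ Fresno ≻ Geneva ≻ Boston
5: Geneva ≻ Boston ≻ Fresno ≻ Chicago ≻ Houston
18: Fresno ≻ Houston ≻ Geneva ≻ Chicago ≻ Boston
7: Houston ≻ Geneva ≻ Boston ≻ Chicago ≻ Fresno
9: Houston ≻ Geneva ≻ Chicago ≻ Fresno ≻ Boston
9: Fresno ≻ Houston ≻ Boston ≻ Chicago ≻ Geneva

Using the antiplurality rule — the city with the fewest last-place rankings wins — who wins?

Last-place votes: Boston 29, Chicago 0, Fresno 7, Geneva 9, Houston 5.

Chicago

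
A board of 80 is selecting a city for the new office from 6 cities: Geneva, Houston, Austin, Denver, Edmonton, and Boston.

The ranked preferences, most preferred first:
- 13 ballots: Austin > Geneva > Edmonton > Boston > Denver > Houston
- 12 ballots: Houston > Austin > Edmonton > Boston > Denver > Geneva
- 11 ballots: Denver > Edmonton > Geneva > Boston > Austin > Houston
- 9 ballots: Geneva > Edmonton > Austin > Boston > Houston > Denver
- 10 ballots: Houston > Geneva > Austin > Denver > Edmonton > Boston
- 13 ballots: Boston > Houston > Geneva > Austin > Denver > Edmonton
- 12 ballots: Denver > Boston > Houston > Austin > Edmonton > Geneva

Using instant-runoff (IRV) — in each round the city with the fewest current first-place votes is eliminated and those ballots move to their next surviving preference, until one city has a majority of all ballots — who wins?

Round 1: Geneva 9, Houston 22, Austin 13, Denver 23, Edmonton 0, Boston 13. Edmonton eliminated.
Round 2: Geneva 9, Houston 22, Austin 13, Denver 23, Boston 13. Geneva eliminated.
Round 3: Houston 22, Austin 22, Denver 23, Boston 13. Boston eliminated.
Round 4: Houston 35, Austin 22, Denver 23. Austin eliminated.
Round 5: Houston 44, Denver 36. Houston has a majority (≥41).

Houston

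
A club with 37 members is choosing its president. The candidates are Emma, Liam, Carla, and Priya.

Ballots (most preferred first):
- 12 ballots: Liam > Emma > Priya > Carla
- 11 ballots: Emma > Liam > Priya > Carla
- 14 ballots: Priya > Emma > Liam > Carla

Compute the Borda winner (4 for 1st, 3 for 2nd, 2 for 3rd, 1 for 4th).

Emma

Emma: 12×3 + 11×4 + 14×3 = 122
Liam: 12×4 + 11×3 + 14×2 = 109
Carla: 12×1 + 11×1 + 14×1 = 37
Priya: 12×2 + 11×2 + 14×4 = 102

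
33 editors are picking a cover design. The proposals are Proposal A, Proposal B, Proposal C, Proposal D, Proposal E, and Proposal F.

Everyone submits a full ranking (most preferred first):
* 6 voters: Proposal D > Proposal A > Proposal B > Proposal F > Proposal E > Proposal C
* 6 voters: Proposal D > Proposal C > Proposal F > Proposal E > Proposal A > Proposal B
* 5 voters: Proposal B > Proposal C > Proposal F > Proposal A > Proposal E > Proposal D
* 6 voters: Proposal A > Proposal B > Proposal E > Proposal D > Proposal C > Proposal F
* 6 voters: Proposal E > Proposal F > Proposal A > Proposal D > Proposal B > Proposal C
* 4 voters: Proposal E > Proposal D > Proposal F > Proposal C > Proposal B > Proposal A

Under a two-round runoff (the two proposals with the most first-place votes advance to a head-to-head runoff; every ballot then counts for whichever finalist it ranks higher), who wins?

Round 1 first-place votes: Proposal A 6, Proposal B 5, Proposal C 0, Proposal D 12, Proposal E 10, Proposal F 0. Proposal D and Proposal E advance.
Runoff: Proposal D is ranked above Proposal E on 12 ballots, Proposal E above Proposal D on 21.

Proposal E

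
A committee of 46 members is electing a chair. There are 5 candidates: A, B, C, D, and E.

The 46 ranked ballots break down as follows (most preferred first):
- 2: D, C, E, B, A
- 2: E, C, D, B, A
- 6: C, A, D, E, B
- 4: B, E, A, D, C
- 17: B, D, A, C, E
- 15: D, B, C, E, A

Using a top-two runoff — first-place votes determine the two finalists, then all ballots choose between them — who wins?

D

Round 1 first-place votes: A 0, B 21, C 6, D 17, E 2. B and D advance.
Runoff: B is ranked above D on 21 ballots, D above B on 25.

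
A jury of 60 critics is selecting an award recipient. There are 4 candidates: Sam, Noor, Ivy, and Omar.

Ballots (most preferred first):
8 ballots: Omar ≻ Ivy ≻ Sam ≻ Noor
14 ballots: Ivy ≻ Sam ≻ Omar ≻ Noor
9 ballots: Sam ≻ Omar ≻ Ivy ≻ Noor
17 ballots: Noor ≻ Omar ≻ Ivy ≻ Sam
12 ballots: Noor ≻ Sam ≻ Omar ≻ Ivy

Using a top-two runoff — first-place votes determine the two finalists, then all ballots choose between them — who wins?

Round 1 first-place votes: Sam 9, Noor 29, Ivy 14, Omar 8. Noor and Ivy advance.
Runoff: Noor is ranked above Ivy on 29 ballots, Ivy above Noor on 31.

Ivy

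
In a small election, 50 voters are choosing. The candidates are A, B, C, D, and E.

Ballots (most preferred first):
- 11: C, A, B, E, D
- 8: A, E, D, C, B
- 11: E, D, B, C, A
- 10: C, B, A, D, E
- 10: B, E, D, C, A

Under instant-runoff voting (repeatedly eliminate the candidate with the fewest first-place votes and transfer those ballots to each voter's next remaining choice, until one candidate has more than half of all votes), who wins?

Round 1: A 8, B 10, C 21, D 0, E 11. D eliminated.
Round 2: A 8, B 10, C 21, E 11. A eliminated.
Round 3: B 10, C 21, E 19. B eliminated.
Round 4: C 21, E 29. E has a majority (≥26).

E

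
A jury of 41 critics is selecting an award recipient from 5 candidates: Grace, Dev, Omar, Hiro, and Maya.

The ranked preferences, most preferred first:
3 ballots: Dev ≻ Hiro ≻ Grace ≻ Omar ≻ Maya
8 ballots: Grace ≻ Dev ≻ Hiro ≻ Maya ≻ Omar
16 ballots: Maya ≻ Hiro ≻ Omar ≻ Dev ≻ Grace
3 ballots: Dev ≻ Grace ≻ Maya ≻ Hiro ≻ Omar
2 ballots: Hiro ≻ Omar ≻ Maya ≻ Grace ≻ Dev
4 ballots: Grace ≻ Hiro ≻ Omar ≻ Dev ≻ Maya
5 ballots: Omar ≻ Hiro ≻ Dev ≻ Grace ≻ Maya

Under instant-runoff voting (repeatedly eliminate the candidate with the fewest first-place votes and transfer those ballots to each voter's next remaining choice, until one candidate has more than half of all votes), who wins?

Round 1: Grace 12, Dev 6, Omar 5, Hiro 2, Maya 16. Hiro eliminated.
Round 2: Grace 12, Dev 6, Omar 7, Maya 16. Dev eliminated.
Round 3: Grace 18, Omar 7, Maya 16. Omar eliminated.
Round 4: Grace 23, Maya 18. Grace has a majority (≥21).

Grace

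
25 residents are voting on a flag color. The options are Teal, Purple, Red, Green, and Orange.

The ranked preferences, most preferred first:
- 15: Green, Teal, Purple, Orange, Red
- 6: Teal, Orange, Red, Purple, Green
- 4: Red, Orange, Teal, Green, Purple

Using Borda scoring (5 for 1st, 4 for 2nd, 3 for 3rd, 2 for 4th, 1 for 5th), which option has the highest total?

Teal

Teal: 15×4 + 6×5 + 4×3 = 102
Purple: 15×3 + 6×2 + 4×1 = 61
Red: 15×1 + 6×3 + 4×5 = 53
Green: 15×5 + 6×1 + 4×2 = 89
Orange: 15×2 + 6×4 + 4×4 = 70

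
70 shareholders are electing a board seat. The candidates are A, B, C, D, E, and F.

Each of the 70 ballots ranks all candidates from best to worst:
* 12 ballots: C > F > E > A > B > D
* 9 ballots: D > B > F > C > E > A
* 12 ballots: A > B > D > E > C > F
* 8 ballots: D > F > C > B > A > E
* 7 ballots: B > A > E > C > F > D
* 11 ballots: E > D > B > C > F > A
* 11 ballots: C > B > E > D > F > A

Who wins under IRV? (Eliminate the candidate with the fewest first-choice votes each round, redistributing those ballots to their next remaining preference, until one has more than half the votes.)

Round 1: A 12, B 7, C 23, D 17, E 11, F 0. F eliminated.
Round 2: A 12, B 7, C 23, D 17, E 11. B eliminated.
Round 3: A 19, C 23, D 17, E 11. E eliminated.
Round 4: A 19, C 23, D 28. A eliminated.
Round 5: C 30, D 40. D has a majority (≥36).

D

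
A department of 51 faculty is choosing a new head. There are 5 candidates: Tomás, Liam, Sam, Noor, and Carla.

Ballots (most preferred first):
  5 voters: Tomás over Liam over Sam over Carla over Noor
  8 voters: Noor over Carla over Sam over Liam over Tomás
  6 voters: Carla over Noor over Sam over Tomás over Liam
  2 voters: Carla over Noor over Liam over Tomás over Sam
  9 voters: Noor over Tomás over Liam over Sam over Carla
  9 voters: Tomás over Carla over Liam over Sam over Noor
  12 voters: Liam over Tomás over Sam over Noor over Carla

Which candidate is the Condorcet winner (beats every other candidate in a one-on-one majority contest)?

Tomás

Tomás vs Liam: 29–22
Tomás vs Sam: 37–14
Tomás vs Noor: 26–25
Tomás vs Carla: 35–16
Tomás beats every other candidate.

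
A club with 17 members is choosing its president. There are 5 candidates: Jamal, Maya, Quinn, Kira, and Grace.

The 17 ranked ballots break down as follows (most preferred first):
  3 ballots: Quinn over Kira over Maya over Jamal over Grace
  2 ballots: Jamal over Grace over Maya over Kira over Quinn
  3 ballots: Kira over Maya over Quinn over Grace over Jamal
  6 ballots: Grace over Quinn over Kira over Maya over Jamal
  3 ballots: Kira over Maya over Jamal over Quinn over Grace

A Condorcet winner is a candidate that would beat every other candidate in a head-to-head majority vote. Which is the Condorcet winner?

Quinn vs Jamal: 12–5
Quinn vs Maya: 9–8
Quinn vs Kira: 9–8
Quinn vs Grace: 9–8
Quinn beats every other candidate.

Quinn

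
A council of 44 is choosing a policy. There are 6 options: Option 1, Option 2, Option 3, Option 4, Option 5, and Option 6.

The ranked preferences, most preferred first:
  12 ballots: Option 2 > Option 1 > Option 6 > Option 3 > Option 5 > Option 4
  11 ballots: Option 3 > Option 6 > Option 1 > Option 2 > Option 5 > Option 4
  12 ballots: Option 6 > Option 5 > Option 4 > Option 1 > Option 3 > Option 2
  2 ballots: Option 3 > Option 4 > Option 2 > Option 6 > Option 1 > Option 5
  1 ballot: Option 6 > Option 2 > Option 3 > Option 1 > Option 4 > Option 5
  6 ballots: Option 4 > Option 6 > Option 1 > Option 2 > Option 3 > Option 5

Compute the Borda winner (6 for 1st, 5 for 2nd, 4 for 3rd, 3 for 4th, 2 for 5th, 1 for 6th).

Option 1: 12×5 + 11×4 + 12×3 + 2×2 + 1×3 + 6×4 = 171
Option 2: 12×6 + 11×3 + 12×1 + 2×4 + 1×5 + 6×3 = 148
Option 3: 12×3 + 11×6 + 12×2 + 2×6 + 1×4 + 6×2 = 154
Option 4: 12×1 + 11×1 + 12×4 + 2×5 + 1×2 + 6×6 = 119
Option 5: 12×2 + 11×2 + 12×5 + 2×1 + 1×1 + 6×1 = 115
Option 6: 12×4 + 11×5 + 12×6 + 2×3 + 1×6 + 6×5 = 217

Option 6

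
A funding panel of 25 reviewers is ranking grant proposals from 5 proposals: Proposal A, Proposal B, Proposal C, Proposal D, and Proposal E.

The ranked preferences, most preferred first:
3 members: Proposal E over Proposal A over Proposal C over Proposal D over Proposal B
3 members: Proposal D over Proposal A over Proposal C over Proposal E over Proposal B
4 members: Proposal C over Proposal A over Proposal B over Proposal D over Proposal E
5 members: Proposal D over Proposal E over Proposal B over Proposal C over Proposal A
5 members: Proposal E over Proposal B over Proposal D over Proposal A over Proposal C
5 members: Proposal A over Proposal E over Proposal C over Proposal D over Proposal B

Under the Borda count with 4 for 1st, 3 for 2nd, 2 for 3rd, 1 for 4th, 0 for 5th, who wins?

Proposal E

Proposal A: 3×3 + 3×3 + 4×3 + 5×0 + 5×1 + 5×4 = 55
Proposal B: 3×0 + 3×0 + 4×2 + 5×2 + 5×3 + 5×0 = 33
Proposal C: 3×2 + 3×2 + 4×4 + 5×1 + 5×0 + 5×2 = 43
Proposal D: 3×1 + 3×4 + 4×1 + 5×4 + 5×2 + 5×1 = 54
Proposal E: 3×4 + 3×1 + 4×0 + 5×3 + 5×4 + 5×3 = 65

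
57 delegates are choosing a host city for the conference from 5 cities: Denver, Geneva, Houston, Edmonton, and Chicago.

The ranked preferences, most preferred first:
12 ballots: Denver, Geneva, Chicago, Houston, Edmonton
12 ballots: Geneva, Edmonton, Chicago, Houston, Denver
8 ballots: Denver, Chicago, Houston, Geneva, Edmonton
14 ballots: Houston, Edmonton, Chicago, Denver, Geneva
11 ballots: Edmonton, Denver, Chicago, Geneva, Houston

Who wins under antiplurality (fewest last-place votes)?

Chicago

Last-place votes: Denver 12, Geneva 14, Houston 11, Edmonton 20, Chicago 0.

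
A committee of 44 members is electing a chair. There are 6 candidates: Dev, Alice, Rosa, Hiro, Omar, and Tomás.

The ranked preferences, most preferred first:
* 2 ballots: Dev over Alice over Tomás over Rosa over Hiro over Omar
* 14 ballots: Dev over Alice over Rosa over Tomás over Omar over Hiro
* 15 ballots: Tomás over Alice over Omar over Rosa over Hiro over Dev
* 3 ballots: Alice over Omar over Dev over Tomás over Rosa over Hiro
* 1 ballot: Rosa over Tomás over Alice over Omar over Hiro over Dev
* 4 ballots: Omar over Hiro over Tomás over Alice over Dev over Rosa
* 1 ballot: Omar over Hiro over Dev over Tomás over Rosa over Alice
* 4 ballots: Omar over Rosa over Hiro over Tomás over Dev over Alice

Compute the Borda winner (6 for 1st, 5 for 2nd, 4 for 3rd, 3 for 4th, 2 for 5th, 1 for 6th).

Dev: 2×6 + 14×6 + 15×1 + 3×4 + 1×1 + 4×2 + 1×4 + 4×2 = 144
Alice: 2×5 + 14×5 + 15×5 + 3×6 + 1×4 + 4×3 + 1×1 + 4×1 = 194
Rosa: 2×3 + 14×4 + 15×3 + 3×2 + 1×6 + 4×1 + 1×2 + 4×5 = 145
Hiro: 2×2 + 14×1 + 15×2 + 3×1 + 1×2 + 4×5 + 1×5 + 4×4 = 94
Omar: 2×1 + 14×2 + 15×4 + 3×5 + 1×3 + 4×6 + 1×6 + 4×6 = 162
Tomás: 2×4 + 14×3 + 15×6 + 3×3 + 1×5 + 4×4 + 1×3 + 4×3 = 185

Alice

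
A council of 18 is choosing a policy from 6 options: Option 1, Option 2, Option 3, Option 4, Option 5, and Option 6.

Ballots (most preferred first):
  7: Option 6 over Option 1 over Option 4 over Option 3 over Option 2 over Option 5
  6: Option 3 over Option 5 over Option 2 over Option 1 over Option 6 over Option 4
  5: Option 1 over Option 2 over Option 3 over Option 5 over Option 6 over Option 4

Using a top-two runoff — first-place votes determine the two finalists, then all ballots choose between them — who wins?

Round 1 first-place votes: Option 1 5, Option 2 0, Option 3 6, Option 4 0, Option 5 0, Option 6 7. Option 6 and Option 3 advance.
Runoff: Option 6 is ranked above Option 3 on 7 ballots, Option 3 above Option 6 on 11.

Option 3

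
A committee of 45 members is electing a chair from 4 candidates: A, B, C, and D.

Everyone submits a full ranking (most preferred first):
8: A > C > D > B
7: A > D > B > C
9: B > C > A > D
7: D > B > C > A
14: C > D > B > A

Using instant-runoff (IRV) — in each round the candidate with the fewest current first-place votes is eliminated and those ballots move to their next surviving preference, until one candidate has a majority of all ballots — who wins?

B

Round 1: A 15, B 9, C 14, D 7. D eliminated.
Round 2: A 15, B 16, C 14. C eliminated.
Round 3: A 15, B 30. B has a majority (≥23).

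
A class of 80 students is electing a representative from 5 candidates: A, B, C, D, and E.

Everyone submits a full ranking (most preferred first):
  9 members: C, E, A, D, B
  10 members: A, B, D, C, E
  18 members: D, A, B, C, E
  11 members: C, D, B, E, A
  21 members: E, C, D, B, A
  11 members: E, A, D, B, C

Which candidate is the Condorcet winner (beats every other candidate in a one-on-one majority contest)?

C vs A: 41–39
C vs B: 41–39
C vs D: 41–39
C vs E: 48–32
C beats every other candidate.

C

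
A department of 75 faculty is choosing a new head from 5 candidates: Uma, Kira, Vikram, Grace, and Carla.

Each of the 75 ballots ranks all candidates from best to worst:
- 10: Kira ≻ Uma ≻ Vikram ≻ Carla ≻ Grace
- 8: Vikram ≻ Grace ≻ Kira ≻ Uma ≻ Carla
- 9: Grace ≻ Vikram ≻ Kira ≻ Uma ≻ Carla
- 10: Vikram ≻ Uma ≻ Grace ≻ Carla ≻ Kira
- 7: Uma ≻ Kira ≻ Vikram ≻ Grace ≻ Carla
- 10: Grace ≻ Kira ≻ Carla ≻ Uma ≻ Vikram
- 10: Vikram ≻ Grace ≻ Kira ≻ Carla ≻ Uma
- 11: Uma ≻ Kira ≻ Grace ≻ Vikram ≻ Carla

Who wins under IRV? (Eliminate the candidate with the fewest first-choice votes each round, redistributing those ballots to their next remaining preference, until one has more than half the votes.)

Uma

Round 1: Uma 18, Kira 10, Vikram 28, Grace 19, Carla 0. Carla eliminated.
Round 2: Uma 18, Kira 10, Vikram 28, Grace 19. Kira eliminated.
Round 3: Uma 28, Vikram 28, Grace 19. Grace eliminated.
Round 4: Uma 38, Vikram 37. Uma has a majority (≥38).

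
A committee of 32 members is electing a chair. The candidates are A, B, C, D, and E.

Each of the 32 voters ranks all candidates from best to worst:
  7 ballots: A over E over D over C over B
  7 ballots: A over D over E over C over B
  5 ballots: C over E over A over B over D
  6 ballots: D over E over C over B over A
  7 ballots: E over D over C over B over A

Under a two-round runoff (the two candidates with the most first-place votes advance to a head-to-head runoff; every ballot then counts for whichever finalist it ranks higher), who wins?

E

Round 1 first-place votes: A 14, B 0, C 5, D 6, E 7. A and E advance.
Runoff: A is ranked above E on 14 ballots, E above A on 18.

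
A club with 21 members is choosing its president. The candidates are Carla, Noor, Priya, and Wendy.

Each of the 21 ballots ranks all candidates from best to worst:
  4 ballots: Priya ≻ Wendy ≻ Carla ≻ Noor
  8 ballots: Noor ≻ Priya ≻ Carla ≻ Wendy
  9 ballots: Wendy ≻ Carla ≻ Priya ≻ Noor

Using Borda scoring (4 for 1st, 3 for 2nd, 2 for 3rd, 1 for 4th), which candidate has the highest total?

Carla: 4×2 + 8×2 + 9×3 = 51
Noor: 4×1 + 8×4 + 9×1 = 45
Priya: 4×4 + 8×3 + 9×2 = 58
Wendy: 4×3 + 8×1 + 9×4 = 56

Priya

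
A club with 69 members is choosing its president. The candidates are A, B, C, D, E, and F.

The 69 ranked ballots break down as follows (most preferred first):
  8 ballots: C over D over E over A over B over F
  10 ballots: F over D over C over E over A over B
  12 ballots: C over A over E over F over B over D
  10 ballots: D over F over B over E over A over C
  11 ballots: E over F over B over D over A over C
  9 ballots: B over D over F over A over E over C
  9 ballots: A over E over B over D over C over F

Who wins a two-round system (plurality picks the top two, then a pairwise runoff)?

Round 1 first-place votes: A 9, B 9, C 20, D 10, E 11, F 10. C and E advance.
Runoff: C is ranked above E on 30 ballots, E above C on 39.

E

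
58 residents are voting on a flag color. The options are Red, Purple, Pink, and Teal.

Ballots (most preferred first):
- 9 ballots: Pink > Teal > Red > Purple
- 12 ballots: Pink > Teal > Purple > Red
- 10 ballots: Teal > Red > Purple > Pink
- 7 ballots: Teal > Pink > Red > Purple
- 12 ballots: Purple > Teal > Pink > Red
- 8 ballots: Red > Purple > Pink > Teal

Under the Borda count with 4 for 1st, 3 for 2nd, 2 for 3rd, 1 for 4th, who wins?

Red: 9×2 + 12×1 + 10×3 + 7×2 + 12×1 + 8×4 = 118
Purple: 9×1 + 12×2 + 10×2 + 7×1 + 12×4 + 8×3 = 132
Pink: 9×4 + 12×4 + 10×1 + 7×3 + 12×2 + 8×2 = 155
Teal: 9×3 + 12×3 + 10×4 + 7×4 + 12×3 + 8×1 = 175

Teal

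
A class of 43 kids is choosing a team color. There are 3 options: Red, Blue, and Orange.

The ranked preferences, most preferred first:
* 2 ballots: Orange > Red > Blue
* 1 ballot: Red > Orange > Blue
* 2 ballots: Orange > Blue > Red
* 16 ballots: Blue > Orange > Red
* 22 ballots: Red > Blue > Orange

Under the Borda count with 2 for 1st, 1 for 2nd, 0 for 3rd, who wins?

Red: 2×1 + 1×2 + 2×0 + 16×0 + 22×2 = 48
Blue: 2×0 + 1×0 + 2×1 + 16×2 + 22×1 = 56
Orange: 2×2 + 1×1 + 2×2 + 16×1 + 22×0 = 25

Blue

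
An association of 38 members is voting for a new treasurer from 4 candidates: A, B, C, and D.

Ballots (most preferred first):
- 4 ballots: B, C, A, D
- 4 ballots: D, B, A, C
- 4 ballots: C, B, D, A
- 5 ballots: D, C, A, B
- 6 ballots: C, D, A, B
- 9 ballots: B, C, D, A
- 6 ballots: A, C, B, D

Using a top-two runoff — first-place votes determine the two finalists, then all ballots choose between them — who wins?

C

Round 1 first-place votes: A 6, B 13, C 10, D 9. B and C advance.
Runoff: B is ranked above C on 17 ballots, C above B on 21.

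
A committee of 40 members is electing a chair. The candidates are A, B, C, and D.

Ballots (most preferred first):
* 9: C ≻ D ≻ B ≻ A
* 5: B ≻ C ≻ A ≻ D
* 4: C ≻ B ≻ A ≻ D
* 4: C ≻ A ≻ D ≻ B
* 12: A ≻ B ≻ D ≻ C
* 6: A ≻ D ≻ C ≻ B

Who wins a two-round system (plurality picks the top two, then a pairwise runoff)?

C

Round 1 first-place votes: A 18, B 5, C 17, D 0. A and C advance.
Runoff: A is ranked above C on 18 ballots, C above A on 22.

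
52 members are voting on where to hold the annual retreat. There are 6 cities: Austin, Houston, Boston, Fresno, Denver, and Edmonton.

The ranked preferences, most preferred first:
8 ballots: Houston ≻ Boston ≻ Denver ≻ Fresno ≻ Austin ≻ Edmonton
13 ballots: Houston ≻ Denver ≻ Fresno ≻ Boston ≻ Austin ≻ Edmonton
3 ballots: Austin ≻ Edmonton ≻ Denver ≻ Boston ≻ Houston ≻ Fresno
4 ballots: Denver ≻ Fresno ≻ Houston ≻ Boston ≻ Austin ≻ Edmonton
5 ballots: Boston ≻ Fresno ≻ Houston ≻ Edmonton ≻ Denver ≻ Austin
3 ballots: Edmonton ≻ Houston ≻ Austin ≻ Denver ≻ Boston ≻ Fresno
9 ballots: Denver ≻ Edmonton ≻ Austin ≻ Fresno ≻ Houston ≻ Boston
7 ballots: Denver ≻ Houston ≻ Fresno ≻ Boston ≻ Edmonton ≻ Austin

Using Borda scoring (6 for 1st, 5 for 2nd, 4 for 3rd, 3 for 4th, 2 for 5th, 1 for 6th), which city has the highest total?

Denver

Austin: 8×2 + 13×2 + 3×6 + 4×2 + 5×1 + 3×4 + 9×4 + 7×1 = 128
Houston: 8×6 + 13×6 + 3×2 + 4×4 + 5×4 + 3×5 + 9×2 + 7×5 = 236
Boston: 8×5 + 13×3 + 3×3 + 4×3 + 5×6 + 3×2 + 9×1 + 7×3 = 166
Fresno: 8×3 + 13×4 + 3×1 + 4×5 + 5×5 + 3×1 + 9×3 + 7×4 = 182
Denver: 8×4 + 13×5 + 3×4 + 4×6 + 5×2 + 3×3 + 9×6 + 7×6 = 248
Edmonton: 8×1 + 13×1 + 3×5 + 4×1 + 5×3 + 3×6 + 9×5 + 7×2 = 132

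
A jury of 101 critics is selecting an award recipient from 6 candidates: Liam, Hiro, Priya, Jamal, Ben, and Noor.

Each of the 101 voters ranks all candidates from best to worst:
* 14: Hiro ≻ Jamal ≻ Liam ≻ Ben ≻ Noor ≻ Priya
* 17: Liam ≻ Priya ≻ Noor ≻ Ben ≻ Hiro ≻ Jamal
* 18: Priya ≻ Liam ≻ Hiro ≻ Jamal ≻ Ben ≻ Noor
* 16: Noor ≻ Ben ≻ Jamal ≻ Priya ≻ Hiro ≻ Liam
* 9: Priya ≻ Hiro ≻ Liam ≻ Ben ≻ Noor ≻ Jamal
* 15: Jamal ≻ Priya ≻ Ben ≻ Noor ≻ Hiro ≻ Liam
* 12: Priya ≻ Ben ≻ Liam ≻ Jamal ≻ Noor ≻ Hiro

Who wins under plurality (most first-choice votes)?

Priya

First-place votes: Liam 17, Hiro 14, Priya 39, Jamal 15, Ben 0, Noor 16.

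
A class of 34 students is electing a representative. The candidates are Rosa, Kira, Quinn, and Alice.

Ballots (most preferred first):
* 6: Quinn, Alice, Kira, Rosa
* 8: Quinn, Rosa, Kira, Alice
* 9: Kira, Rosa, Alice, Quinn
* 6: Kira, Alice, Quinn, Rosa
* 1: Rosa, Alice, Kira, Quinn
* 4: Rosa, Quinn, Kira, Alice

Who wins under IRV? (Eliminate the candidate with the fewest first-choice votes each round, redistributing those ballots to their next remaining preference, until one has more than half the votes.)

Round 1: Rosa 5, Kira 15, Quinn 14, Alice 0. Alice eliminated.
Round 2: Rosa 5, Kira 15, Quinn 14. Rosa eliminated.
Round 3: Kira 16, Quinn 18. Quinn has a majority (≥18).

Quinn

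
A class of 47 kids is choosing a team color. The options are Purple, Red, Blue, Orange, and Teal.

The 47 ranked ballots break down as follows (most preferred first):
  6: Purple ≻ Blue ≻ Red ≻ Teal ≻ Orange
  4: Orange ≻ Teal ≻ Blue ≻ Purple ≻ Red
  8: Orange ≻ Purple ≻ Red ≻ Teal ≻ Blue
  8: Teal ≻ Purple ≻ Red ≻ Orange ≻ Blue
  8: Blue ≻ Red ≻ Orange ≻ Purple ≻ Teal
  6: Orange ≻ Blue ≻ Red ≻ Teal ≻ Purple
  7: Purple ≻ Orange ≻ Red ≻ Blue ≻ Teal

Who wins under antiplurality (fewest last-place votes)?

Last-place votes: Purple 6, Red 4, Blue 16, Orange 6, Teal 15.

Red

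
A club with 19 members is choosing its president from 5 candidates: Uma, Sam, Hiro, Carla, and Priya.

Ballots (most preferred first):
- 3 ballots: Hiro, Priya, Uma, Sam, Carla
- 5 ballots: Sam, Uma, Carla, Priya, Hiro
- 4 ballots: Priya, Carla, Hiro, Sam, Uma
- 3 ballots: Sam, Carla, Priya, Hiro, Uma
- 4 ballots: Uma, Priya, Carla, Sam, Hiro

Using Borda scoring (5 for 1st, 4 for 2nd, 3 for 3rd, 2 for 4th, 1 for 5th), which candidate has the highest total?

Priya

Uma: 3×3 + 5×4 + 4×1 + 3×1 + 4×5 = 56
Sam: 3×2 + 5×5 + 4×2 + 3×5 + 4×2 = 62
Hiro: 3×5 + 5×1 + 4×3 + 3×2 + 4×1 = 42
Carla: 3×1 + 5×3 + 4×4 + 3×4 + 4×3 = 58
Priya: 3×4 + 5×2 + 4×5 + 3×3 + 4×4 = 67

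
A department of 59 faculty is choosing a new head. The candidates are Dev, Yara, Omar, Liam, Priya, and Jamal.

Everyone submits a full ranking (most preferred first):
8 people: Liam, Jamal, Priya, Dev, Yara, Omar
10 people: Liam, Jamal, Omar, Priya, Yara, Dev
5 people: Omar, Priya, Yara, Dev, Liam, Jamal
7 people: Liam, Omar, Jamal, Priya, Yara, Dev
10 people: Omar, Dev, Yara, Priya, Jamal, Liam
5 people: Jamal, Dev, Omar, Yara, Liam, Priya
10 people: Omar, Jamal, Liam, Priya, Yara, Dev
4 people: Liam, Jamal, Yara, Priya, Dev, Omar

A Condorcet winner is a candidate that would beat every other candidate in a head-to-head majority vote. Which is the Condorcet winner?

Omar

Omar vs Dev: 42–17
Omar vs Yara: 47–12
Omar vs Liam: 30–29
Omar vs Priya: 47–12
Omar vs Jamal: 32–27
Omar beats every other candidate.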